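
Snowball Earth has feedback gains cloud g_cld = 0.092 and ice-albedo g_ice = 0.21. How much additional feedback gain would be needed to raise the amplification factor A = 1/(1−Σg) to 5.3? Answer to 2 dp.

Current total gain = 0.302.
Target gain for A = 5.3: g* = 1 − 1/5.3 = 0.8113.
Additional gain needed = 0.8113 − 0.302 = 0.51.

0.51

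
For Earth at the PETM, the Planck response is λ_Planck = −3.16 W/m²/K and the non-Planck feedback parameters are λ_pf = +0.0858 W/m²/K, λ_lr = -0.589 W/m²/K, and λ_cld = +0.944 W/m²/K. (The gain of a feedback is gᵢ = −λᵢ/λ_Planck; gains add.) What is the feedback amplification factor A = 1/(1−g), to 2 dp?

1.16

Convert to gains: g_pf = 0.0858/3.16 = 0.02715; g_lr = -0.589/3.16 = -0.1864; g_cld = 0.944/3.16 = 0.2987.
Total gain g = 0.13945.
A = 1/(1 − 0.13945) = 1.16.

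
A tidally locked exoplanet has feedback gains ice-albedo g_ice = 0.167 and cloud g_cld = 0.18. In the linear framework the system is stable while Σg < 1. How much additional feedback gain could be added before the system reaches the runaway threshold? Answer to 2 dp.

Current total gain = 0.167 + 0.18 = 0.347.
Margin to runaway = 1 − 0.347 = 0.65.

0.65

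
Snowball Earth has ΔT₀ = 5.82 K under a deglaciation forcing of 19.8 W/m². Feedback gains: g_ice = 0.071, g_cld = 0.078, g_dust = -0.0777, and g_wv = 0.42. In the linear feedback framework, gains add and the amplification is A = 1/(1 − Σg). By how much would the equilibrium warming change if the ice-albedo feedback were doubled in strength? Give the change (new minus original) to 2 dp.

Original: g = 0.4913, ΔT = 5.82/(1−0.4913) = 11.4409 K.
With doubled ice-albedo: g' = 0.5623, ΔT' = 5.82/(1−0.5623) = 13.2968 K.
Change = 13.2968 − 11.4409 = 1.86 K.

1.86 K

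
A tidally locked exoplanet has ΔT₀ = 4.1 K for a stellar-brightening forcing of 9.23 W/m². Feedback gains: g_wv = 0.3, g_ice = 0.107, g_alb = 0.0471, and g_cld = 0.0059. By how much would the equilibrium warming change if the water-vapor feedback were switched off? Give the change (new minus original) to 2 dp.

-2.71 K

Original: g = 0.46, ΔT = 4.1/(1−0.46) = 7.5926 K.
Without water-vapor: g' = 0.16, ΔT' = 4.1/(1−0.16) = 4.8810 K.
Change = 4.8810 − 7.5926 = -2.71 K.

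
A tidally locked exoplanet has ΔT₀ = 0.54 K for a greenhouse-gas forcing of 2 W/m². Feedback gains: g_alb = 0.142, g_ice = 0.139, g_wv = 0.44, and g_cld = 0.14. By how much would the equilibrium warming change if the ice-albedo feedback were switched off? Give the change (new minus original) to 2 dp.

Original: g = 0.861, ΔT = 0.54/(1−0.861) = 3.8849 K.
Without ice-albedo: g' = 0.722, ΔT' = 0.54/(1−0.722) = 1.9424 K.
Change = 1.9424 − 3.8849 = -1.94 K.

-1.94 K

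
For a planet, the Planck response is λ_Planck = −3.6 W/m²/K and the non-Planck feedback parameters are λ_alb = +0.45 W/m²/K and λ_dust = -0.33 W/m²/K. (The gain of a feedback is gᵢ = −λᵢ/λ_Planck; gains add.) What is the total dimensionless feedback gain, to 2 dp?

0.03

Convert to gains: g_alb = 0.45/3.6 = 0.125; g_dust = -0.33/3.6 = -0.09167.
Total gain g = 0.03333.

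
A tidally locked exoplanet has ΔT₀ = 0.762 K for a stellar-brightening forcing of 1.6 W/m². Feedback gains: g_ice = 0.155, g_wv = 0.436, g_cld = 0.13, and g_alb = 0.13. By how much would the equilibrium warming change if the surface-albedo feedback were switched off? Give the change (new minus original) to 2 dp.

-2.38 K

Original: g = 0.851, ΔT = 0.762/(1−0.851) = 5.1141 K.
Without surface-albedo: g' = 0.721, ΔT' = 0.762/(1−0.721) = 2.7312 K.
Change = 2.7312 − 5.1141 = -2.38 K.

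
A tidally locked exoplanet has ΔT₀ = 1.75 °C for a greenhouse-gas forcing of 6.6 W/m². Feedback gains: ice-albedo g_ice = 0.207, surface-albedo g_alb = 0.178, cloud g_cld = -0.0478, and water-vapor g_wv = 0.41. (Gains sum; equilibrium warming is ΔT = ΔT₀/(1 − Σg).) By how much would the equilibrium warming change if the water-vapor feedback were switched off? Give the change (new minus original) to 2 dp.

Original: g = 0.7472, ΔT = 1.75/(1−0.7472) = 6.9225 °C.
Without water-vapor: g' = 0.3372, ΔT' = 1.75/(1−0.3372) = 2.6403 °C.
Change = 2.6403 − 6.9225 = -4.28 °C.

-4.28 °C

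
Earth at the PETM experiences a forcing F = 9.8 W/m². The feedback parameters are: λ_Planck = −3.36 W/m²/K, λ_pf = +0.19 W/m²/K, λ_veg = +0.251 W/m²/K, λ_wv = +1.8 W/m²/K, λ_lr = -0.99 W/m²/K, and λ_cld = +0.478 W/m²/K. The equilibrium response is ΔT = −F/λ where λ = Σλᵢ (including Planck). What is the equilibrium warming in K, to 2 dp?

Net feedback parameter λ = (−3.36) + (+0.19) + (+0.251) + (+1.8) + (-0.99) + (+0.478) = -1.631 W/m²/K.
ΔT = −F/λ = −9.8/(-1.631) = 6.01 K.

6.01 K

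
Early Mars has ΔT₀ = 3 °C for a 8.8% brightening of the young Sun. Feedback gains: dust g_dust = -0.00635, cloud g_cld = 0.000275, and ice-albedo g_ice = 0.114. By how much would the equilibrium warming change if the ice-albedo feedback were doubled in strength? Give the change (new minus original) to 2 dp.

0.49 °C

Original: g = 0.107925, ΔT = 3/(1−0.107925) = 3.3629 °C.
With doubled ice-albedo: g' = 0.221925, ΔT' = 3/(1−0.221925) = 3.8557 °C.
Change = 3.8557 − 3.3629 = 0.49 °C.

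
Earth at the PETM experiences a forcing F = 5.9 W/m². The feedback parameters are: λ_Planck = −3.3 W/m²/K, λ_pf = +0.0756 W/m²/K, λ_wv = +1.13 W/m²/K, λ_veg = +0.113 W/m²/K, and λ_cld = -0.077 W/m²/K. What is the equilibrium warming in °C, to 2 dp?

Net feedback parameter λ = (−3.3) + (+0.0756) + (+1.13) + (+0.113) + (-0.077) = -2.0584 W/m²/K.
ΔT = −F/λ = −5.9/(-2.0584) = 2.87 °C.

2.87 °C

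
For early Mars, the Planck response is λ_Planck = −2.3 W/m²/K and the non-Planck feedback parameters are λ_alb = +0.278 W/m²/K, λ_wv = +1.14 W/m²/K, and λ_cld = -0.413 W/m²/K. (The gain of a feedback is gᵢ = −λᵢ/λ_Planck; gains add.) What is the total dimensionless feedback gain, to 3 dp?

0.437

Convert to gains: g_alb = 0.278/2.3 = 0.1209; g_wv = 1.14/2.3 = 0.4957; g_cld = -0.413/2.3 = -0.1796.
Total gain g = 0.437.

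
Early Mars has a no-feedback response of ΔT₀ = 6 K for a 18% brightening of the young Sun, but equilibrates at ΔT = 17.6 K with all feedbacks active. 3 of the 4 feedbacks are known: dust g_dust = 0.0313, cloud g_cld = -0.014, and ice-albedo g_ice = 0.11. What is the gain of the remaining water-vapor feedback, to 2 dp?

0.53

Amplification A = ΔT/ΔT₀ = 17.6/6 = 2.933.
Total gain g = 1 − 1/A = 1 − 1/2.933 = 0.6591.
Known gains sum to 0.0313 − 0.014 + 0.11 = 0.1273.
g_wv = 0.6591 − 0.1273 = 0.53.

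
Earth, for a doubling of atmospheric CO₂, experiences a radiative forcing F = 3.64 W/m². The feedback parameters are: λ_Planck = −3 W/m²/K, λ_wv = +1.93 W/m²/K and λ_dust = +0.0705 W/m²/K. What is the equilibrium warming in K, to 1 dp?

3.6 K

Net feedback parameter λ = (−3) + (+1.93) + (+0.0705) = -0.9995 W/m²/K.
ΔT = −F/λ = −3.64/(-0.9995) = 3.6 K.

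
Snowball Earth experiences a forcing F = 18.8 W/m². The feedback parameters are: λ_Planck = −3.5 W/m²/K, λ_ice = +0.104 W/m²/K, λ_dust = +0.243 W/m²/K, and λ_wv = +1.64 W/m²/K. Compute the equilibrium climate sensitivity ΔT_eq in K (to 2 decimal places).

Net feedback parameter λ = (−3.5) + (+0.104) + (+0.243) + (+1.64) = -1.513 W/m²/K.
ΔT = −F/λ = −18.8/(-1.513) = 12.43 K.

12.43 K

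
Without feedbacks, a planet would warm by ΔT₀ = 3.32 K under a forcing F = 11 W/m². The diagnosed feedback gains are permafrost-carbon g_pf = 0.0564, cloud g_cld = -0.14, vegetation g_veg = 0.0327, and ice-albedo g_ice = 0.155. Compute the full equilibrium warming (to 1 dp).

Total gain g = 0.0564 − 0.14 + 0.0327 + 0.155 = 0.1041.
Amplification A = 1/(1 − 0.1041) = 1.116.
ΔT = 3.32 × 1.116 = 3.7 K.

3.7 K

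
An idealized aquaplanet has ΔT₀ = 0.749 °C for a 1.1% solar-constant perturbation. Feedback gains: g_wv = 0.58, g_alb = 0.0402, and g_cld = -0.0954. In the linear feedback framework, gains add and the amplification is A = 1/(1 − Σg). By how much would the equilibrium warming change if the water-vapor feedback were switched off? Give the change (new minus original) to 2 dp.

-0.87 °C

Original: g = 0.5248, ΔT = 0.749/(1−0.5248) = 1.5762 °C.
Without water-vapor: g' = -0.0552, ΔT' = 0.749/(1+0.0552) = 0.7098 °C.
Change = 0.7098 − 1.5762 = -0.87 °C.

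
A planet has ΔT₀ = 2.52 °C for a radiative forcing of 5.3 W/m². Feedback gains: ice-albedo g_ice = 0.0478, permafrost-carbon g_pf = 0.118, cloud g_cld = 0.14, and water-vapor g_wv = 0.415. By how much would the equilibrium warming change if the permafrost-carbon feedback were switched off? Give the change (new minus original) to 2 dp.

-2.68 °C

Original: g = 0.7208, ΔT = 2.52/(1−0.7208) = 9.0258 °C.
Without permafrost-carbon: g' = 0.6028, ΔT' = 2.52/(1−0.6028) = 6.3444 °C.
Change = 6.3444 − 9.0258 = -2.68 °C.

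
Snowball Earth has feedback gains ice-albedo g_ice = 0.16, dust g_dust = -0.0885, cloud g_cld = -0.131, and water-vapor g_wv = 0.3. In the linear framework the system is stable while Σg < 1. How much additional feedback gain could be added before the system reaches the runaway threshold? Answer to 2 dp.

0.76

Current total gain = 0.16 − 0.0885 − 0.131 + 0.3 = 0.2405.
Margin to runaway = 1 − 0.2405 = 0.76.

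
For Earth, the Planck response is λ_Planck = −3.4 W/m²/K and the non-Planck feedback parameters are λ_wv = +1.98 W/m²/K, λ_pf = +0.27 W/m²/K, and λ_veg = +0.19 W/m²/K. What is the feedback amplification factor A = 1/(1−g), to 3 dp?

3.542

Convert to gains: g_wv = 1.98/3.4 = 0.5824; g_pf = 0.27/3.4 = 0.07941; g_veg = 0.19/3.4 = 0.05588.
Total gain g = 0.71769.
A = 1/(1 − 0.71769) = 3.542.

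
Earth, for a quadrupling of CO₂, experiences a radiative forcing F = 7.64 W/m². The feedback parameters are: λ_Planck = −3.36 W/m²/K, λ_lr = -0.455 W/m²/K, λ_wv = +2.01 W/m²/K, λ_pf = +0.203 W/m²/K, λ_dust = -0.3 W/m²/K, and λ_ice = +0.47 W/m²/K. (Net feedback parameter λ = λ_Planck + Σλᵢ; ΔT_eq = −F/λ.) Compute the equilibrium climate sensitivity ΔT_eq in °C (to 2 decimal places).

5.34 °C

Net feedback parameter λ = (−3.36) + (-0.455) + (+2.01) + (+0.203) + (-0.3) + (+0.47) = -1.432 W/m²/K.
ΔT = −F/λ = −7.64/(-1.432) = 5.34 °C.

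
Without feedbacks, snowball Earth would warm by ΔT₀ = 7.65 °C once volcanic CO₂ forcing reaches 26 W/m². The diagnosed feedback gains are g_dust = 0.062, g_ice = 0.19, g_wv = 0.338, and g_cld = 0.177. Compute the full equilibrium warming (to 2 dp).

32.83 °C

Total gain g = 0.062 + 0.19 + 0.338 + 0.177 = 0.767.
Amplification A = 1/(1 − 0.767) = 4.292.
ΔT = 7.65 × 4.292 = 32.83 °C.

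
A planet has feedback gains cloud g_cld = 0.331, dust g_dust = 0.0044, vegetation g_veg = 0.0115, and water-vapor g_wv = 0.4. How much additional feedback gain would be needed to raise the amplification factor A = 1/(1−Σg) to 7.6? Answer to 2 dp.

Current total gain = 0.7469.
Target gain for A = 7.6: g* = 1 − 1/7.6 = 0.8684.
Additional gain needed = 0.8684 − 0.7469 = 0.12.

0.12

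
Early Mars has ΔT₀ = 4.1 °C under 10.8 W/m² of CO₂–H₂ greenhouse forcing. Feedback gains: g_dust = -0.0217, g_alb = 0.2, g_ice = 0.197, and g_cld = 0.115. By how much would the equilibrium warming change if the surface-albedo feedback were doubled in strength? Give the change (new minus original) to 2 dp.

Original: g = 0.4903, ΔT = 4.1/(1−0.4903) = 8.0439 °C.
With doubled surface-albedo: g' = 0.6903, ΔT' = 4.1/(1−0.6903) = 13.2386 °C.
Change = 13.2386 − 8.0439 = 5.19 °C.

5.19 °C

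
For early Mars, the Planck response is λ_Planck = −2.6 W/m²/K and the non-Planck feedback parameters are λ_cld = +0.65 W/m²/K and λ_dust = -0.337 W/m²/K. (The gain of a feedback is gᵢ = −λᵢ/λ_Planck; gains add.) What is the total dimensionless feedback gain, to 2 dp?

Convert to gains: g_cld = 0.65/2.6 = 0.25; g_dust = -0.337/2.6 = -0.1296.
Total gain g = 0.1204.

0.12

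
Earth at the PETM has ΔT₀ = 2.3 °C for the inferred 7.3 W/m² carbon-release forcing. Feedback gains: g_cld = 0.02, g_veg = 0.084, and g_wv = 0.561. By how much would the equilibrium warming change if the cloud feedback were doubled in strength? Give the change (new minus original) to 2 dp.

0.44 °C

Original: g = 0.665, ΔT = 2.3/(1−0.665) = 6.8657 °C.
With doubled cloud: g' = 0.685, ΔT' = 2.3/(1−0.685) = 7.3016 °C.
Change = 7.3016 − 6.8657 = 0.44 °C.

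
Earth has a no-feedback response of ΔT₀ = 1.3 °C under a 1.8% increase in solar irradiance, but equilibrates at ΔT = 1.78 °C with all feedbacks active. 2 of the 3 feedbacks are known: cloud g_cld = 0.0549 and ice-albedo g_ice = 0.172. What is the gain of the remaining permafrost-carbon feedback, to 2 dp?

Amplification A = ΔT/ΔT₀ = 1.78/1.3 = 1.369.
Total gain g = 1 − 1/A = 1 − 1/1.369 = 0.2695.
Known gains sum to 0.0549 + 0.172 = 0.2269.
g_pf = 0.2695 − 0.2269 = 0.04.

0.04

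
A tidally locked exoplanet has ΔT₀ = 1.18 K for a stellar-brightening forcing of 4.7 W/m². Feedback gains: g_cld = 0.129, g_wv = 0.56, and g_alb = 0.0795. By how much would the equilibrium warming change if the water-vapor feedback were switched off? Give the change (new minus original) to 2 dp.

Original: g = 0.7685, ΔT = 1.18/(1−0.7685) = 5.0972 K.
Without water-vapor: g' = 0.2085, ΔT' = 1.18/(1−0.2085) = 1.4908 K.
Change = 1.4908 − 5.0972 = -3.61 K.

-3.61 K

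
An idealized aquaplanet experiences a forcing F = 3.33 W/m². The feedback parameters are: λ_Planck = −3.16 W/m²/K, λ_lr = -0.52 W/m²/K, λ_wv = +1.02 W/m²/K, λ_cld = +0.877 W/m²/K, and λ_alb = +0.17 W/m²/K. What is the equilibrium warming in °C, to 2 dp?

Net feedback parameter λ = (−3.16) + (-0.52) + (+1.02) + (+0.877) + (+0.17) = -1.613 W/m²/K.
ΔT = −F/λ = −3.33/(-1.613) = 2.06 °C.

2.06 °C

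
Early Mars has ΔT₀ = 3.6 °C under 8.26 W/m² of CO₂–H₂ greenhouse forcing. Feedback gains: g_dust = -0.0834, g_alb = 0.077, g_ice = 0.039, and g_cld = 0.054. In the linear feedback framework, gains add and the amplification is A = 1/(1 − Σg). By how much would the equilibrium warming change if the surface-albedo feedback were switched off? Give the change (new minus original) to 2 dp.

-0.31 °C

Original: g = 0.0866, ΔT = 3.6/(1−0.0866) = 3.9413 °C.
Without surface-albedo: g' = 0.0096, ΔT' = 3.6/(1−0.0096) = 3.6349 °C.
Change = 3.6349 − 3.9413 = -0.31 °C.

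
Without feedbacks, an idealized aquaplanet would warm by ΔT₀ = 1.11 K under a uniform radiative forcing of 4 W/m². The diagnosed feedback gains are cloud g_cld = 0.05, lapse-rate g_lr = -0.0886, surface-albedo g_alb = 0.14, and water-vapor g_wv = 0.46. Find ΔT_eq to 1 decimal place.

Total gain g = 0.05 − 0.0886 + 0.14 + 0.46 = 0.5614.
Amplification A = 1/(1 − 0.5614) = 2.28.
ΔT = 1.11 × 2.28 = 2.5 K.

2.5 K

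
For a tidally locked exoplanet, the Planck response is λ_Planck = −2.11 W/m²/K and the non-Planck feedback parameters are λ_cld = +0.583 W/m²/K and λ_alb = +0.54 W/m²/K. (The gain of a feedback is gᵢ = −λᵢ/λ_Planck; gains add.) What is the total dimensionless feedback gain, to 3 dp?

Convert to gains: g_cld = 0.583/2.11 = 0.2763; g_alb = 0.54/2.11 = 0.2559.
Total gain g = 0.5322.

0.532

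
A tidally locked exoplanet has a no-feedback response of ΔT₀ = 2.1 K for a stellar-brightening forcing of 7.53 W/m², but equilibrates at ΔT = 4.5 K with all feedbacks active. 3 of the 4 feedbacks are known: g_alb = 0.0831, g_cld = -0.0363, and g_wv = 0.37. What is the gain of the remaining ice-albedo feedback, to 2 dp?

0.12

Amplification A = ΔT/ΔT₀ = 4.5/2.1 = 2.143.
Total gain g = 1 − 1/A = 1 − 1/2.143 = 0.5334.
Known gains sum to 0.0831 − 0.0363 + 0.37 = 0.4168.
g_ice = 0.5334 − 0.4168 = 0.12.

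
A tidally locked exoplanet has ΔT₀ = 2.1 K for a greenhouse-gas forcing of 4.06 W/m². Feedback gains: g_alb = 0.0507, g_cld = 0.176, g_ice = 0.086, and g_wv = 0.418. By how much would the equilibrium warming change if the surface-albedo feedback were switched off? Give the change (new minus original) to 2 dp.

-1.24 K

Original: g = 0.7307, ΔT = 2.1/(1−0.7307) = 7.7980 K.
Without surface-albedo: g' = 0.68, ΔT' = 2.1/(1−0.68) = 6.5625 K.
Change = 6.5625 − 7.7980 = -1.24 K.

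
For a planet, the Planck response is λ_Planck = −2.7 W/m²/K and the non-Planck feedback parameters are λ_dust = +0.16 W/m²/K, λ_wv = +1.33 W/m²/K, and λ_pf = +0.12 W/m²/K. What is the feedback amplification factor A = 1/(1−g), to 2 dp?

2.48

Convert to gains: g_dust = 0.16/2.7 = 0.05926; g_wv = 1.33/2.7 = 0.4926; g_pf = 0.12/2.7 = 0.04444.
Total gain g = 0.5963.
A = 1/(1 − 0.5963) = 2.48.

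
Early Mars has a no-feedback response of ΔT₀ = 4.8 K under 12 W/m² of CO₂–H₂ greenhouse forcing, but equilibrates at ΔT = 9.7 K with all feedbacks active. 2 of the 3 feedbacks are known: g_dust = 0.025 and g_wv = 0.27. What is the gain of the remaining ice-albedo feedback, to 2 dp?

0.21

Amplification A = ΔT/ΔT₀ = 9.7/4.8 = 2.021.
Total gain g = 1 − 1/A = 1 − 1/2.021 = 0.5052.
Known gains sum to 0.025 + 0.27 = 0.295.
g_ice = 0.5052 − 0.295 = 0.21.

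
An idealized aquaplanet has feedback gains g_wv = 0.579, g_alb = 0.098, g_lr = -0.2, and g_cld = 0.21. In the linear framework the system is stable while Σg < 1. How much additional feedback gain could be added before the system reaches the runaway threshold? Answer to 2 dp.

0.31

Current total gain = 0.579 + 0.098 − 0.2 + 0.21 = 0.687.
Margin to runaway = 1 − 0.687 = 0.31.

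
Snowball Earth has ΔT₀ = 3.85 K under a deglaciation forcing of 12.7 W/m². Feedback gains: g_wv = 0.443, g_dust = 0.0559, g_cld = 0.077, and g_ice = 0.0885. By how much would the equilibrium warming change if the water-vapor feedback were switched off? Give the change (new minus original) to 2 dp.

Original: g = 0.6644, ΔT = 3.85/(1−0.6644) = 11.4720 K.
Without water-vapor: g' = 0.2214, ΔT' = 3.85/(1−0.2214) = 4.9448 K.
Change = 4.9448 − 11.4720 = -6.53 K.

-6.53 K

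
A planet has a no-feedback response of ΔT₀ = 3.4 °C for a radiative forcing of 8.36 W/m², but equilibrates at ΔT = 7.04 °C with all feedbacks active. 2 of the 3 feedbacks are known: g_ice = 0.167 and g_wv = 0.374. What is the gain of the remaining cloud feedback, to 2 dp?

-0.02

Amplification A = ΔT/ΔT₀ = 7.04/3.4 = 2.071.
Total gain g = 1 − 1/A = 1 − 1/2.071 = 0.5171.
Known gains sum to 0.167 + 0.374 = 0.541.
g_cld = 0.5171 − 0.541 = -0.02.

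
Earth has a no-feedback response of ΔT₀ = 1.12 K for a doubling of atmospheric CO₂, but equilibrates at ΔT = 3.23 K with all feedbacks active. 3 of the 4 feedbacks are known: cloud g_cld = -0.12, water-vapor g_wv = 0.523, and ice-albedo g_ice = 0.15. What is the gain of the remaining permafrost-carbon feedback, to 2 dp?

Amplification A = ΔT/ΔT₀ = 3.23/1.12 = 2.884.
Total gain g = 1 − 1/A = 1 − 1/2.884 = 0.6533.
Known gains sum to -0.12 + 0.523 + 0.15 = 0.553.
g_pf = 0.6533 − 0.553 = 0.10.

0.10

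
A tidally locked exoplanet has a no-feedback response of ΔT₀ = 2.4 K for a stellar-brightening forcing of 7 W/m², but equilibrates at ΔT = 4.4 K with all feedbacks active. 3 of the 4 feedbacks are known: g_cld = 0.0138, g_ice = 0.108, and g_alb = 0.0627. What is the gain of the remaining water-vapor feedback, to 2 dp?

Amplification A = ΔT/ΔT₀ = 4.4/2.4 = 1.833.
Total gain g = 1 − 1/A = 1 − 1/1.833 = 0.4544.
Known gains sum to 0.0138 + 0.108 + 0.0627 = 0.1845.
g_wv = 0.4544 − 0.1845 = 0.27.

0.27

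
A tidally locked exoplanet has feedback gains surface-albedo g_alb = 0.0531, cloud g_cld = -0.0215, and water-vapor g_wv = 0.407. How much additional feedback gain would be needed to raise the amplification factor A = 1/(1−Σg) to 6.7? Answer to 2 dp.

Current total gain = 0.4386.
Target gain for A = 6.7: g* = 1 − 1/6.7 = 0.8507.
Additional gain needed = 0.8507 − 0.4386 = 0.41.

0.41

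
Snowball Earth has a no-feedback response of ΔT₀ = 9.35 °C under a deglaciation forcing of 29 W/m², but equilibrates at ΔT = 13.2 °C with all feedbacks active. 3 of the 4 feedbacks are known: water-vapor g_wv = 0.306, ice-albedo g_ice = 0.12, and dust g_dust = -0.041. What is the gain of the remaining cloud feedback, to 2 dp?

-0.09

Amplification A = ΔT/ΔT₀ = 13.2/9.35 = 1.412.
Total gain g = 1 − 1/A = 1 − 1/1.412 = 0.2918.
Known gains sum to 0.306 + 0.12 − 0.041 = 0.385.
g_cld = 0.2918 − 0.385 = -0.09.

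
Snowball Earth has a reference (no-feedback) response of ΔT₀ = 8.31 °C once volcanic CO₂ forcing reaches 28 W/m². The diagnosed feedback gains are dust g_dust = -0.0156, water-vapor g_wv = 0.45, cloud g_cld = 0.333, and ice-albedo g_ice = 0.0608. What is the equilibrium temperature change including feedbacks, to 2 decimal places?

Total gain g = -0.0156 + 0.45 + 0.333 + 0.0608 = 0.8282.
Amplification A = 1/(1 − 0.8282) = 5.821.
ΔT = 8.31 × 5.821 = 48.37 °C.

48.37 °C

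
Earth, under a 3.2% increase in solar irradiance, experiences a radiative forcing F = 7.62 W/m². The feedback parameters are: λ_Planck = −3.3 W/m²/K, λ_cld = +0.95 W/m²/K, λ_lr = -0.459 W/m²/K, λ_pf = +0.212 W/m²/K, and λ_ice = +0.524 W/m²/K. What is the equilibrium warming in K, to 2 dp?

Net feedback parameter λ = (−3.3) + (+0.95) + (-0.459) + (+0.212) + (+0.524) = -2.073 W/m²/K.
ΔT = −F/λ = −7.62/(-2.073) = 3.68 K.

3.68 K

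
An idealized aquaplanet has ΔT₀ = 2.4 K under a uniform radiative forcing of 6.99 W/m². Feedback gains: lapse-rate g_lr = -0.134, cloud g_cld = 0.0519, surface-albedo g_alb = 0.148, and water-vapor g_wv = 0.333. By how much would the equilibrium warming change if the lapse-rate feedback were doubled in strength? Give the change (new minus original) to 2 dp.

Original: g = 0.3989, ΔT = 2.4/(1−0.3989) = 3.9927 K.
With doubled lapse-rate: g' = 0.2649, ΔT' = 2.4/(1−0.2649) = 3.2649 K.
Change = 3.2649 − 3.9927 = -0.73 K.

-0.73 K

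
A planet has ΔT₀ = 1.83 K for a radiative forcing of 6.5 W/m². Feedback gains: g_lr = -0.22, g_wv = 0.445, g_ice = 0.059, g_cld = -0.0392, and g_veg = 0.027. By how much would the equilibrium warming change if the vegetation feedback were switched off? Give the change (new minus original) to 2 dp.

Original: g = 0.2718, ΔT = 1.83/(1−0.2718) = 2.5130 K.
Without vegetation: g' = 0.2448, ΔT' = 1.83/(1−0.2448) = 2.4232 K.
Change = 2.4232 − 2.5130 = -0.09 K.

-0.09 K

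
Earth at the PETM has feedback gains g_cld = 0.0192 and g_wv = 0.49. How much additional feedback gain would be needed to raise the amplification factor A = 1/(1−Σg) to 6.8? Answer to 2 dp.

Current total gain = 0.5092.
Target gain for A = 6.8: g* = 1 − 1/6.8 = 0.8529.
Additional gain needed = 0.8529 − 0.5092 = 0.34.

0.34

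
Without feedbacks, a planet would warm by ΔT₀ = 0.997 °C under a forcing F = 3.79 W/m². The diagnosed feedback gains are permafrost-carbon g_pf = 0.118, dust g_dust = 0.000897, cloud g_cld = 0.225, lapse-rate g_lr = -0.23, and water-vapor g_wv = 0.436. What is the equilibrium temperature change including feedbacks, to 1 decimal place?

Total gain g = 0.118 + 0.000897 + 0.225 − 0.23 + 0.436 = 0.549897.
Amplification A = 1/(1 − 0.549897) = 2.222.
ΔT = 0.997 × 2.222 = 2.2 °C.

2.2 °C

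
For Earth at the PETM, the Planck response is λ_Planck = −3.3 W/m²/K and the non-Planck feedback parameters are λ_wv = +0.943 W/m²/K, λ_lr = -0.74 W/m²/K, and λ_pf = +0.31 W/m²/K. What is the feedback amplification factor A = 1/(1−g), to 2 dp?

1.18

Convert to gains: g_wv = 0.943/3.3 = 0.2858; g_lr = -0.74/3.3 = -0.2242; g_pf = 0.31/3.3 = 0.09394.
Total gain g = 0.15554.
A = 1/(1 − 0.15554) = 1.18.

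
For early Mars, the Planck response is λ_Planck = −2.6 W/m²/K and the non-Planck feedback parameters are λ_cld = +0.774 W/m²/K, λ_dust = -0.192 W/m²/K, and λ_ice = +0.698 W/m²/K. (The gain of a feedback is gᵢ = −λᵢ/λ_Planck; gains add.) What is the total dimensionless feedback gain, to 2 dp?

Convert to gains: g_cld = 0.774/2.6 = 0.2977; g_dust = -0.192/2.6 = -0.07385; g_ice = 0.698/2.6 = 0.2685.
Total gain g = 0.49235.

0.49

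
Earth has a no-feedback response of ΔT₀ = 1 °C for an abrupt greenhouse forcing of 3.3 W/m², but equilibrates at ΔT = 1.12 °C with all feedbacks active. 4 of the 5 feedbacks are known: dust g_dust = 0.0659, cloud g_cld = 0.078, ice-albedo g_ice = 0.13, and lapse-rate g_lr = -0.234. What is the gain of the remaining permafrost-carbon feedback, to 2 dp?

Amplification A = ΔT/ΔT₀ = 1.12/1 = 1.12.
Total gain g = 1 − 1/A = 1 − 1/1.12 = 0.1071.
Known gains sum to 0.0659 + 0.078 + 0.13 − 0.234 = 0.0399.
g_pf = 0.1071 − 0.0399 = 0.07.

0.07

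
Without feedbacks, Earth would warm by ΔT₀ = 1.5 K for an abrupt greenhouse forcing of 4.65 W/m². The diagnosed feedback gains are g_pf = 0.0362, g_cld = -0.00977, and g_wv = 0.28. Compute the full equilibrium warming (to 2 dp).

2.16 K

Total gain g = 0.0362 − 0.00977 + 0.28 = 0.30643.
Amplification A = 1/(1 − 0.30643) = 1.442.
ΔT = 1.5 × 1.442 = 2.16 K.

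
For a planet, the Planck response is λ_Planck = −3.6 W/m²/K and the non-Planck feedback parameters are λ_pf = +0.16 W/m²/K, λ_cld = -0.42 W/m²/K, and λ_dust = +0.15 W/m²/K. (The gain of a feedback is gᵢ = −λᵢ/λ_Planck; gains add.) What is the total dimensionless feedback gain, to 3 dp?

-0.031

Convert to gains: g_pf = 0.16/3.6 = 0.04444; g_cld = -0.42/3.6 = -0.1167; g_dust = 0.15/3.6 = 0.04167.
Total gain g = -0.03059.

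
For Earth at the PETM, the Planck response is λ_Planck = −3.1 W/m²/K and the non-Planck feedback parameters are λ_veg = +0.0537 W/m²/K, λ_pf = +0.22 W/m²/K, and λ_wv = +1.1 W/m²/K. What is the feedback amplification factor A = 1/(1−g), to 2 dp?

Convert to gains: g_veg = 0.0537/3.1 = 0.01732; g_pf = 0.22/3.1 = 0.07097; g_wv = 1.1/3.1 = 0.3548.
Total gain g = 0.44309.
A = 1/(1 − 0.44309) = 1.80.

1.80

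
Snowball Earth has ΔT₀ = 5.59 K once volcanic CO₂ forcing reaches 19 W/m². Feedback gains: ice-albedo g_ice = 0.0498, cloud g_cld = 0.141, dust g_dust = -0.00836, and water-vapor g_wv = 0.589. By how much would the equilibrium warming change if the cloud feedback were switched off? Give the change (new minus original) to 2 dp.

-9.33 K

Original: g = 0.77144, ΔT = 5.59/(1−0.77144) = 24.4575 K.
Without cloud: g' = 0.63044, ΔT' = 5.59/(1−0.63044) = 15.1261 K.
Change = 15.1261 − 24.4575 = -9.33 K.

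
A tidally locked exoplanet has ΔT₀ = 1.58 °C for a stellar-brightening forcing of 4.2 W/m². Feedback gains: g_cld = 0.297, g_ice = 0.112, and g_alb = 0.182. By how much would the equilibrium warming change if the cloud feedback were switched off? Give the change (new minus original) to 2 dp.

Original: g = 0.591, ΔT = 1.58/(1−0.591) = 3.8631 °C.
Without cloud: g' = 0.294, ΔT' = 1.58/(1−0.294) = 2.2380 °C.
Change = 2.2380 − 3.8631 = -1.63 °C.

-1.63 °C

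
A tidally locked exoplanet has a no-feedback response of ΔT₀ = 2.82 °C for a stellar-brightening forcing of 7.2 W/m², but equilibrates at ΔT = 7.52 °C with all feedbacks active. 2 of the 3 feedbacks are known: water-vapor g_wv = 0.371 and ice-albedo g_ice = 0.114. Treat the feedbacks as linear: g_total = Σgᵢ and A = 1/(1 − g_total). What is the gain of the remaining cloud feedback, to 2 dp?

Amplification A = ΔT/ΔT₀ = 7.52/2.82 = 2.667.
Total gain g = 1 − 1/A = 1 − 1/2.667 = 0.625.
Known gains sum to 0.371 + 0.114 = 0.485.
g_cld = 0.625 − 0.485 = 0.14.

0.14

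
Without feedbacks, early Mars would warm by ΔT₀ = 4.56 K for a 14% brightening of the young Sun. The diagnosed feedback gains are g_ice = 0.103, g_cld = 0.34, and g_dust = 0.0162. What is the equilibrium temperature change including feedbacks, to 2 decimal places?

Total gain g = 0.103 + 0.34 + 0.0162 = 0.4592.
Amplification A = 1/(1 − 0.4592) = 1.849.
ΔT = 4.56 × 1.849 = 8.43 K.

8.43 K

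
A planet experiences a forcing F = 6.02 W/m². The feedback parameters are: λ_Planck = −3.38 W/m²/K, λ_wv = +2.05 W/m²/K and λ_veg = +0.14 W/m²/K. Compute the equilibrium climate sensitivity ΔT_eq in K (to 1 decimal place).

5.1 K

Net feedback parameter λ = (−3.38) + (+2.05) + (+0.14) = -1.19 W/m²/K.
ΔT = −F/λ = −6.02/(-1.19) = 5.1 K.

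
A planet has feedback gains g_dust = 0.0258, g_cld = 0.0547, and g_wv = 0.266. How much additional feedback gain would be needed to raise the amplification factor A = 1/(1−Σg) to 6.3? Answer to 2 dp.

Current total gain = 0.3465.
Target gain for A = 6.3: g* = 1 − 1/6.3 = 0.8413.
Additional gain needed = 0.8413 − 0.3465 = 0.49.

0.49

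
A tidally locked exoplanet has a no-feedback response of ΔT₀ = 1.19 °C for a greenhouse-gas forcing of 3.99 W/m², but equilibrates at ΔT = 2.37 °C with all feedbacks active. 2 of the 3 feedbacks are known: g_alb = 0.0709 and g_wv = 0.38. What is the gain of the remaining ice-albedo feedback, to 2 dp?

Amplification A = ΔT/ΔT₀ = 2.37/1.19 = 1.992.
Total gain g = 1 − 1/A = 1 − 1/1.992 = 0.498.
Known gains sum to 0.0709 + 0.38 = 0.4509.
g_ice = 0.498 − 0.4509 = 0.05.

0.05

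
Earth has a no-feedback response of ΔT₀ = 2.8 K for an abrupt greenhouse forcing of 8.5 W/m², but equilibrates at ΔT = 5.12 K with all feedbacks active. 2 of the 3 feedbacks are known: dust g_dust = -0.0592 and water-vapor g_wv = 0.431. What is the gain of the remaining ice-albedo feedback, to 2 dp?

Amplification A = ΔT/ΔT₀ = 5.12/2.8 = 1.829.
Total gain g = 1 − 1/A = 1 − 1/1.829 = 0.4533.
Known gains sum to -0.0592 + 0.431 = 0.3718.
g_ice = 0.4533 − 0.3718 = 0.08.

0.08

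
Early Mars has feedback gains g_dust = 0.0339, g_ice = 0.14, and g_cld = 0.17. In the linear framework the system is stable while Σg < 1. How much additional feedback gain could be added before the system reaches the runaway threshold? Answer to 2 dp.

Current total gain = 0.0339 + 0.14 + 0.17 = 0.3439.
Margin to runaway = 1 − 0.3439 = 0.66.

0.66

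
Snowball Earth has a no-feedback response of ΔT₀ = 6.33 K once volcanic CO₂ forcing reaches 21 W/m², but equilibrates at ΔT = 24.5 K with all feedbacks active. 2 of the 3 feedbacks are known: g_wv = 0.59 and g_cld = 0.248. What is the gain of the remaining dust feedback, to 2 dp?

-0.10

Amplification A = ΔT/ΔT₀ = 24.5/6.33 = 3.87.
Total gain g = 1 − 1/A = 1 − 1/3.87 = 0.7416.
Known gains sum to 0.59 + 0.248 = 0.838.
g_dust = 0.7416 − 0.838 = -0.10.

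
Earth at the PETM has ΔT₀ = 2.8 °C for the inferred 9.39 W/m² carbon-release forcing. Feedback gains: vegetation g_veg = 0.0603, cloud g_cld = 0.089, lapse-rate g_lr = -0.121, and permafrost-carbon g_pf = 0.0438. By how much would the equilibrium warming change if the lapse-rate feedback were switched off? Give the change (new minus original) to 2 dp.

0.45 °C

Original: g = 0.0721, ΔT = 2.8/(1−0.0721) = 3.0176 °C.
Without lapse-rate: g' = 0.1931, ΔT' = 2.8/(1−0.1931) = 3.4701 °C.
Change = 3.4701 − 3.0176 = 0.45 °C.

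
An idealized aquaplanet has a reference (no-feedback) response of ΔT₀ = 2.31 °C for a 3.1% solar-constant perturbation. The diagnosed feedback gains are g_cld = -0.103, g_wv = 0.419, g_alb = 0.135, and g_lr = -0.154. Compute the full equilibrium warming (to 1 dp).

3.3 °C

Total gain g = -0.103 + 0.419 + 0.135 − 0.154 = 0.297.
Amplification A = 1/(1 − 0.297) = 1.422.
ΔT = 2.31 × 1.422 = 3.3 °C.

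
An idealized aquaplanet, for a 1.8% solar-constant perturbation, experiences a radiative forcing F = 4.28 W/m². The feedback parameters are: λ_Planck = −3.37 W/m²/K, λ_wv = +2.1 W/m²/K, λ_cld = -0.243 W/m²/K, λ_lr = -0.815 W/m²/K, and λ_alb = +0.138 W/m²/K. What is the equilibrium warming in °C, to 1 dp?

Net feedback parameter λ = (−3.37) + (+2.1) + (-0.243) + (-0.815) + (+0.138) = -2.19 W/m²/K.
ΔT = −F/λ = −4.28/(-2.19) = 2.0 °C.

2.0 °C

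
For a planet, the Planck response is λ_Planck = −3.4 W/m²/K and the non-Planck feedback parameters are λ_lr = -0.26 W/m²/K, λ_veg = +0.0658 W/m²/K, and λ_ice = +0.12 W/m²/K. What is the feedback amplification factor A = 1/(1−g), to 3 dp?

0.979

Convert to gains: g_lr = -0.26/3.4 = -0.07647; g_veg = 0.0658/3.4 = 0.01935; g_ice = 0.12/3.4 = 0.03529.
Total gain g = -0.02183.
A = 1/(1 + 0.02183) = 0.979.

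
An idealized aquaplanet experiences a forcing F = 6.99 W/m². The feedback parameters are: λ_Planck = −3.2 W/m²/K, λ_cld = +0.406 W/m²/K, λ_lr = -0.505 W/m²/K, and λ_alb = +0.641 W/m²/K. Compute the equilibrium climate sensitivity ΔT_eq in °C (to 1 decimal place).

2.6 °C

Net feedback parameter λ = (−3.2) + (+0.406) + (-0.505) + (+0.641) = -2.658 W/m²/K.
ΔT = −F/λ = −6.99/(-2.658) = 2.6 °C.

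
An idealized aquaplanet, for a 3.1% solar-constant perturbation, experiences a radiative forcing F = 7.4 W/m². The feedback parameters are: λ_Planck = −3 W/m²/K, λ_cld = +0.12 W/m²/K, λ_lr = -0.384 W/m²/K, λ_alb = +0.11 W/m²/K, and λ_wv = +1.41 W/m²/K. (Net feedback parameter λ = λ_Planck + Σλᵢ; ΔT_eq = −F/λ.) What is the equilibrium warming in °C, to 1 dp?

Net feedback parameter λ = (−3) + (+0.12) + (-0.384) + (+0.11) + (+1.41) = -1.744 W/m²/K.
ΔT = −F/λ = −7.4/(-1.744) = 4.2 °C.

4.2 °C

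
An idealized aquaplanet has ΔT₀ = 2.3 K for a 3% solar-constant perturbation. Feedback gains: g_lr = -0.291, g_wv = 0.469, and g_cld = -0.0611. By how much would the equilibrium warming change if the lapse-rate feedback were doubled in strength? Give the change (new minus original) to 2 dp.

-0.65 K

Original: g = 0.1169, ΔT = 2.3/(1−0.1169) = 2.6045 K.
With doubled lapse-rate: g' = -0.1741, ΔT' = 2.3/(1+0.1741) = 1.9589 K.
Change = 1.9589 − 2.6045 = -0.65 K.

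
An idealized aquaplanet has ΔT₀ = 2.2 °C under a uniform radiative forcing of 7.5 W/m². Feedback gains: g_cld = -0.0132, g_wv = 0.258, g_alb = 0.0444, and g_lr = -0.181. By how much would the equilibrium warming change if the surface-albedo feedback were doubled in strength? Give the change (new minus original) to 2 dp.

Original: g = 0.1082, ΔT = 2.2/(1−0.1082) = 2.4669 °C.
With doubled surface-albedo: g' = 0.1526, ΔT' = 2.2/(1−0.1526) = 2.5962 °C.
Change = 2.5962 − 2.4669 = 0.13 °C.

0.13 °C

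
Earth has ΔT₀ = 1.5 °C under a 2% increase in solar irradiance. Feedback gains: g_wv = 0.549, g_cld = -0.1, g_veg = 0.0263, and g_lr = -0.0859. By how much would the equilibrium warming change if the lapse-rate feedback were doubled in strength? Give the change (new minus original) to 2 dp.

-0.30 °C

Original: g = 0.3894, ΔT = 1.5/(1−0.3894) = 2.4566 °C.
With doubled lapse-rate: g' = 0.3035, ΔT' = 1.5/(1−0.3035) = 2.1536 °C.
Change = 2.1536 − 2.4566 = -0.30 °C.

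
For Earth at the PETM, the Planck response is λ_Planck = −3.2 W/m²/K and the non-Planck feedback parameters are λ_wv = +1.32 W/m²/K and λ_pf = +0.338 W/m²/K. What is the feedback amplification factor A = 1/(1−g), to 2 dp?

Convert to gains: g_wv = 1.32/3.2 = 0.4125; g_pf = 0.338/3.2 = 0.1056.
Total gain g = 0.5181.
A = 1/(1 − 0.5181) = 2.08.

2.08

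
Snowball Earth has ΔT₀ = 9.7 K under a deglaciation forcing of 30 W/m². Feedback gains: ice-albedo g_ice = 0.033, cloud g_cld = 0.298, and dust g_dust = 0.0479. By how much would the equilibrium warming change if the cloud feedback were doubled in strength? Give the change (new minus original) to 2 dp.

14.40 K

Original: g = 0.3789, ΔT = 9.7/(1−0.3789) = 15.6175 K.
With doubled cloud: g' = 0.6769, ΔT' = 9.7/(1−0.6769) = 30.0217 K.
Change = 30.0217 − 15.6175 = 14.40 K.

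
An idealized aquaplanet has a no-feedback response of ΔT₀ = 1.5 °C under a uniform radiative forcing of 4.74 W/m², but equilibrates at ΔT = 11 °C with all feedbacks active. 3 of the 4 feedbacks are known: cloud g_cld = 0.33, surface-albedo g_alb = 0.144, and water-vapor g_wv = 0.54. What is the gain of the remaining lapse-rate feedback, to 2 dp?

Amplification A = ΔT/ΔT₀ = 11/1.5 = 7.333.
Total gain g = 1 − 1/A = 1 − 1/7.333 = 0.8636.
Known gains sum to 0.33 + 0.144 + 0.54 = 1.014.
g_lr = 0.8636 − 1.014 = -0.15.

-0.15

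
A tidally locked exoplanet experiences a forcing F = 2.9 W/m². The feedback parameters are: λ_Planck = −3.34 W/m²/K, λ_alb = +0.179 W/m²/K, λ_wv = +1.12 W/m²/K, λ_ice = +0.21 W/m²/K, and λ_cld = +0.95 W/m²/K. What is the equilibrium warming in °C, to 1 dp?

Net feedback parameter λ = (−3.34) + (+0.179) + (+1.12) + (+0.21) + (+0.95) = -0.881 W/m²/K.
ΔT = −F/λ = −2.9/(-0.881) = 3.3 °C.

3.3 °C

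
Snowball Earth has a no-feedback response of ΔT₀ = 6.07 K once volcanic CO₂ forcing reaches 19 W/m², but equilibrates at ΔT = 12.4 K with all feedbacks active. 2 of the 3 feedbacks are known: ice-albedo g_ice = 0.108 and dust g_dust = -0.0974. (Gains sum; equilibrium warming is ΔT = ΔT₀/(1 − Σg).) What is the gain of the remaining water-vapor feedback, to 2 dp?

Amplification A = ΔT/ΔT₀ = 12.4/6.07 = 2.043.
Total gain g = 1 − 1/A = 1 − 1/2.043 = 0.5105.
Known gains sum to 0.108 − 0.0974 = 0.0106.
g_wv = 0.5105 − 0.0106 = 0.50.

0.50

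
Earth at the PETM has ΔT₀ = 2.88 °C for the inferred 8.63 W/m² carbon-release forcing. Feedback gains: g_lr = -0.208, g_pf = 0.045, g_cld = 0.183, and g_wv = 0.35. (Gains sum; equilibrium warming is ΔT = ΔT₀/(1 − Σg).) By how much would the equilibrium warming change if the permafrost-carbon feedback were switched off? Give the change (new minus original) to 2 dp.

-0.30 °C

Original: g = 0.37, ΔT = 2.88/(1−0.37) = 4.5714 °C.
Without permafrost-carbon: g' = 0.325, ΔT' = 2.88/(1−0.325) = 4.2667 °C.
Change = 4.2667 − 4.5714 = -0.30 °C.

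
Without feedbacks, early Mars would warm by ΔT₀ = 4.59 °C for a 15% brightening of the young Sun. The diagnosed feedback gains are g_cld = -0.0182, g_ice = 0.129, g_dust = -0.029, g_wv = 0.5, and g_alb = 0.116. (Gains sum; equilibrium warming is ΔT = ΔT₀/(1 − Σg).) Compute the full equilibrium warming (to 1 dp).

15.2 °C

Total gain g = -0.0182 + 0.129 − 0.029 + 0.5 + 0.116 = 0.6978.
Amplification A = 1/(1 − 0.6978) = 3.309.
ΔT = 4.59 × 3.309 = 15.2 °C.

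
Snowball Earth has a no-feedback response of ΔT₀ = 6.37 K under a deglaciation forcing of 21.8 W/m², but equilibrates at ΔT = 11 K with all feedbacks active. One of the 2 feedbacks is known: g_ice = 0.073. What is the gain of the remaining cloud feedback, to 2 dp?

Amplification A = ΔT/ΔT₀ = 11/6.37 = 1.727.
Total gain g = 1 − 1/A = 1 − 1/1.727 = 0.421.
The known gain is 0.073.
g_cld = 0.421 − 0.073 = 0.35.

0.35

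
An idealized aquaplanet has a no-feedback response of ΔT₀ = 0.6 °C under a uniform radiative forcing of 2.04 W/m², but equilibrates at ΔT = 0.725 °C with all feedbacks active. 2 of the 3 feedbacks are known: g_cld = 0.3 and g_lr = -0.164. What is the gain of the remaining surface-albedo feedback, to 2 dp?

0.04

Amplification A = ΔT/ΔT₀ = 0.725/0.6 = 1.208.
Total gain g = 1 − 1/A = 1 − 1/1.208 = 0.1722.
Known gains sum to 0.3 − 0.164 = 0.136.
g_alb = 0.1722 − 0.136 = 0.04.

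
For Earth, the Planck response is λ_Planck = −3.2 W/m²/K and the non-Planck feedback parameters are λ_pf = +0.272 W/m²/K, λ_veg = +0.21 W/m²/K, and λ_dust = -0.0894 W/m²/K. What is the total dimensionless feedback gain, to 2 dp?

0.12

Convert to gains: g_pf = 0.272/3.2 = 0.085; g_veg = 0.21/3.2 = 0.06562; g_dust = -0.0894/3.2 = -0.02794.
Total gain g = 0.12268.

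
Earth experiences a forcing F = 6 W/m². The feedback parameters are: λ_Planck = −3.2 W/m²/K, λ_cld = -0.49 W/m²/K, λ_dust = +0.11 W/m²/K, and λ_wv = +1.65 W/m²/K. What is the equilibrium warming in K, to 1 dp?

3.1 K

Net feedback parameter λ = (−3.2) + (-0.49) + (+0.11) + (+1.65) = -1.93 W/m²/K.
ΔT = −F/λ = −6/(-1.93) = 3.1 K.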